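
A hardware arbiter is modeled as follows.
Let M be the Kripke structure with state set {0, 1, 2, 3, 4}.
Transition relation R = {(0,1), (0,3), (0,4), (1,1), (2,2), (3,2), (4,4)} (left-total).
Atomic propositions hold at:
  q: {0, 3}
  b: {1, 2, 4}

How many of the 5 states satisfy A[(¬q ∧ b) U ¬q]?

3

Sat(¬q) = {1, 2, 4}
Sat(¬q ∧ b) = {1, 2, 4}
A[(¬q ∧ b) U ¬q]: least fixpoint, start Z0 = Sat(¬q) = {1, 2, 4}, add states in Sat(¬q ∧ b) with every successor in Z. Already a fixed point.
Sat(A[(¬q ∧ b) U ¬q]) = {1, 2, 4}
|Sat(A[(¬q ∧ b) U ¬q])| = |{1, 2, 4}| = 3.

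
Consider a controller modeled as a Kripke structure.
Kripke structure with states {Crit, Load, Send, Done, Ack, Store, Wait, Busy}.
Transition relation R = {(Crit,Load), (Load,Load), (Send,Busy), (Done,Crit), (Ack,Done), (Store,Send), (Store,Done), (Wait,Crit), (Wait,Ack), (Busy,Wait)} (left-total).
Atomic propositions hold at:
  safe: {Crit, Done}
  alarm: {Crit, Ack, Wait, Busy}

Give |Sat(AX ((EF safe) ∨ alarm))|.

6

EF safe: least fixpoint, start Z0 = {Crit, Done}, add states with some successor in Z. Z1 = {Crit, Done, Ack, Store, Wait}; Z2 = {Crit, Done, Ack, Store, Wait, Busy}; Z3 = {Crit, Send, Done, Ack, Store, Wait, Busy}; fixed.
Sat(EF safe) = {Crit, Send, Done, Ack, Store, Wait, Busy}
Sat((EF safe) ∨ alarm) = {Crit, Send, Done, Ack, Store, Wait, Busy}
Sat(AX ((EF safe) ∨ alarm)) = {s : every successor in {Crit, Send, Done, Ack, Store, Wait, Busy}} = {Send, Done, Ack, Store, Wait, Busy}
|Sat(AX ((EF safe) ∨ alarm))| = |{Send, Done, Ack, Store, Wait, Busy}| = 6.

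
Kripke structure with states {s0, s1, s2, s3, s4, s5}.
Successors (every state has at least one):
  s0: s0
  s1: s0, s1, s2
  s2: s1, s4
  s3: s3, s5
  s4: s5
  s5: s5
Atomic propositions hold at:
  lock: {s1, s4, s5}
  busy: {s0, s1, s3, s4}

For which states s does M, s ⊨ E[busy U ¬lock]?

Sat(¬lock) = {s0, s2, s3}
E[busy U ¬lock]: least fixpoint, start Z0 = Sat(¬lock) = {s0, s2, s3}, add states in Sat(busy) with some successor in Z. Z1 = {s0, s1, s2, s3}; fixed.
Sat(E[busy U ¬lock]) = {s0, s1, s2, s3}

{s0, s1, s2, s3}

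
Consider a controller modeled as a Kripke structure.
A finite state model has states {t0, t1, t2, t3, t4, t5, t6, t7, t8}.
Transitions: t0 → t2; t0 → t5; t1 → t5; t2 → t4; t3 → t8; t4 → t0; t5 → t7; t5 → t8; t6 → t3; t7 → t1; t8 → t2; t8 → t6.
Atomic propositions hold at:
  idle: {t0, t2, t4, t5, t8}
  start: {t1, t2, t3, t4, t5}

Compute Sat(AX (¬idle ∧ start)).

{t6, t7}

Sat(¬idle) = {t1, t3, t6, t7}
Sat(¬idle ∧ start) = {t1, t3}
Sat(AX (¬idle ∧ start)) = {s : every successor in {t1, t3}} = {t6, t7}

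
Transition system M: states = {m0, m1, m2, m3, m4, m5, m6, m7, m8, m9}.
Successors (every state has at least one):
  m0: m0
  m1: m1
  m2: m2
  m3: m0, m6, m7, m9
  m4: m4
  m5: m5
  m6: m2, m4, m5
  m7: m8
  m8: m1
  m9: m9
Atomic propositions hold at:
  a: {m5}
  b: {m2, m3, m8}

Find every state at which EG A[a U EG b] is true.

EG b: greatest fixpoint, start Z0 = {m2, m3, m8}, keep only states in Sat with some successor in Z. Z1 = {m2}; fixed.
Sat(EG b) = {m2}
A[a U EG b]: least fixpoint, start Z0 = Sat(EG b) = {m2}, add states in Sat(a) with every successor in Z. Already a fixed point.
Sat(A[a U EG b]) = {m2}
EG A[a U EG b]: greatest fixpoint, start Z0 = {m2}, keep only states in Sat with some successor in Z. Already a fixed point.
Sat(EG A[a U EG b]) = {m2}

{m2}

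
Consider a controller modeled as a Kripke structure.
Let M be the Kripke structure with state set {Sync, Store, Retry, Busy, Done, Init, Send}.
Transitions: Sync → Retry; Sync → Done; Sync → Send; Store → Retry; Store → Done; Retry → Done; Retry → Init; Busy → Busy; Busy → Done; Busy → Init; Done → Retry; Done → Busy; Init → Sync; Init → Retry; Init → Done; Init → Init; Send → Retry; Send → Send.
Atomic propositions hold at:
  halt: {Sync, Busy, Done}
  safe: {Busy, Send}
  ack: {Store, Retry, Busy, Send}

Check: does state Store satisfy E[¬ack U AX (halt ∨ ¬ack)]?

Sat(¬ack) = {Sync, Done, Init}
Sat(halt ∨ ¬ack) = {Sync, Busy, Done, Init}
Sat(AX (halt ∨ ¬ack)) = {s : every successor in {Sync, Busy, Done, Init}} = {Retry, Busy}
E[¬ack U AX (halt ∨ ¬ack)]: least fixpoint, start Z0 = Sat(AX (halt ∨ ¬ack)) = {Retry, Busy}, add states in Sat(¬ack) with some successor in Z. Z1 = {Sync, Retry, Busy, Done, Init}; fixed.
Sat(E[¬ack U AX (halt ∨ ¬ack)]) = {Sync, Retry, Busy, Done, Init}
Store ∉ Sat(E[¬ack U AX (halt ∨ ¬ack)]) = {Sync, Retry, Busy, Done, Init}, so the formula does not hold at Store.

No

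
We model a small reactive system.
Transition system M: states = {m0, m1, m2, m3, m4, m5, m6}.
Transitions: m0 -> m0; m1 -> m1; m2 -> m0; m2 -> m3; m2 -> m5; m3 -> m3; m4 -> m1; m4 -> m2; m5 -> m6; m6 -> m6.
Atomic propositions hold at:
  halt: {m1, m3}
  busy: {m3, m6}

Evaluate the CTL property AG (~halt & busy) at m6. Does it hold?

Sat(~halt) = {m0, m2, m4, m5, m6}
Sat(~halt & busy) = {m6}
AG (~halt & busy): greatest fixpoint, start Z0 = {m6}, keep only states in Sat with every successor in Z. Already a fixed point.
Sat(AG (~halt & busy)) = {m6}
m6 ∈ Sat(AG (~halt & busy)) = {m6}, so the formula holds at m6.

Yes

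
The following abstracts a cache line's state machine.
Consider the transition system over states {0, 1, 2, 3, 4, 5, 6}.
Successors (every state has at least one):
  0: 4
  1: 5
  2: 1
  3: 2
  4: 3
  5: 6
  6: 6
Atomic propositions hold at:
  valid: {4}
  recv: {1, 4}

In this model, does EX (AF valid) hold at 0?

Yes

AF valid: least fixpoint, start Z0 = {4}, add states with every successor in Z. Z1 = {0, 4}; fixed.
Sat(AF valid) = {0, 4}
Sat(EX (AF valid)) = {s : some successor in {0, 4}} = {0}
0 ∈ Sat(EX (AF valid)) = {0}, so the formula holds at 0.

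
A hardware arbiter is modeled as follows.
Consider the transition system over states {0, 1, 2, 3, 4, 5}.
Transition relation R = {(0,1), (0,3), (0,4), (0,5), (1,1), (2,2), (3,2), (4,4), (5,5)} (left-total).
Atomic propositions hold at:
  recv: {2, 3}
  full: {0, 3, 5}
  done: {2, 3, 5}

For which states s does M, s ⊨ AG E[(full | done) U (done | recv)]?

Sat(full | done) = {0, 2, 3, 5}
Sat(done | recv) = {2, 3, 5}
E[(full | done) U (done | recv)]: least fixpoint, start Z0 = Sat((done | recv)) = {2, 3, 5}, add states in Sat(full | done) with some successor in Z. Z1 = {0, 2, 3, 5}; fixed.
Sat(E[(full | done) U (done | recv)]) = {0, 2, 3, 5}
AG E[(full | done) U (done | recv)]: greatest fixpoint, start Z0 = {0, 2, 3, 5}, keep only states in Sat with every successor in Z. Z1 = {2, 3, 5}; fixed.
Sat(AG E[(full | done) U (done | recv)]) = {2, 3, 5}

{2, 3, 5}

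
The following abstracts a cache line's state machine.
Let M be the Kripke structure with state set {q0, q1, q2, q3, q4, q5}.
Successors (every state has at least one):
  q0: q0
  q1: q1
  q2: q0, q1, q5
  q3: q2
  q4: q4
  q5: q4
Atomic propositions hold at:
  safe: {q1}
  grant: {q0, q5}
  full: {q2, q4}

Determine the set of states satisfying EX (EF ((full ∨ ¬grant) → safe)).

Sat(¬grant) = {q1, q2, q3, q4}
Sat(full ∨ ¬grant) = {q1, q2, q3, q4}
Sat((full ∨ ¬grant) → safe) = {q0, q1, q5}
EF ((full ∨ ¬grant) → safe): least fixpoint, start Z0 = {q0, q1, q5}, add states with some successor in Z. Z1 = {q0, q1, q2, q5}; Z2 = {q0, q1, q2, q3, q5}; fixed.
Sat(EF ((full ∨ ¬grant) → safe)) = {q0, q1, q2, q3, q5}
Sat(EX (EF ((full ∨ ¬grant) → safe))) = {s : some successor in {q0, q1, q2, q3, q5}} = {q0, q1, q2, q3}

{q0, q1, q2, q3}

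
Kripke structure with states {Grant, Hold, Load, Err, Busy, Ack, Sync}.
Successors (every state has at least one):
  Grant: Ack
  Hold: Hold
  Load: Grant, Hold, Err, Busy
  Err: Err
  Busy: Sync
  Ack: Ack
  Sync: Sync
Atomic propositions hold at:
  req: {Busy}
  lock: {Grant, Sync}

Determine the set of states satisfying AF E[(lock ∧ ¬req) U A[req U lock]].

{Grant, Busy, Sync}

Sat(¬req) = {Grant, Hold, Load, Err, Ack, Sync}
Sat(lock ∧ ¬req) = {Grant, Sync}
A[req U lock]: least fixpoint, start Z0 = Sat(lock) = {Grant, Sync}, add states in Sat(req) with every successor in Z. Z1 = {Grant, Busy, Sync}; fixed.
Sat(A[req U lock]) = {Grant, Busy, Sync}
E[(lock ∧ ¬req) U A[req U lock]]: least fixpoint, start Z0 = Sat(A[req U lock]) = {Grant, Busy, Sync}, add states in Sat(lock ∧ ¬req) with some successor in Z. Already a fixed point.
Sat(E[(lock ∧ ¬req) U A[req U lock]]) = {Grant, Busy, Sync}
AF E[(lock ∧ ¬req) U A[req U lock]]: least fixpoint, start Z0 = {Grant, Busy, Sync}, add states with every successor in Z. Already a fixed point.
Sat(AF E[(lock ∧ ¬req) U A[req U lock]]) = {Grant, Busy, Sync}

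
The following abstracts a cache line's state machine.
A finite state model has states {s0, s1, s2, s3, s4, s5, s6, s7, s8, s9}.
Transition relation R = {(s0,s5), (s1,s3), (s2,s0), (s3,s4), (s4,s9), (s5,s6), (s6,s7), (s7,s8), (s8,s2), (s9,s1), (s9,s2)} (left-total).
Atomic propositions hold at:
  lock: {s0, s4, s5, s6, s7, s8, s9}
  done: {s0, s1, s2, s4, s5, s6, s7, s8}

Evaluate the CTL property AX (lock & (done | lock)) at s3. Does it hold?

Sat(done | lock) = {s0, s1, s2, s4, s5, s6, s7, s8, s9}
Sat(lock & (done | lock)) = {s0, s4, s5, s6, s7, s8, s9}
Sat(AX (lock & (done | lock))) = {s : every successor in {s0, s4, s5, s6, s7, s8, s9}} = {s0, s2, s3, s4, s5, s6, s7}
s3 ∈ Sat(AX (lock & (done | lock))) = {s0, s2, s3, s4, s5, s6, s7}, so the formula holds at s3.

Yes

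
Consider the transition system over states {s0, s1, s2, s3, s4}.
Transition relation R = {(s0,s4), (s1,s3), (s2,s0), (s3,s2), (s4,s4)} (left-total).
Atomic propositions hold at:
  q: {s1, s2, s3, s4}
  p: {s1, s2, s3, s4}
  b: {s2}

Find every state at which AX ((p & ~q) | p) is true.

{s0, s1, s3, s4}

Sat(~q) = {s0}
Sat(p & ~q) = ∅
Sat((p & ~q) | p) = {s1, s2, s3, s4}
Sat(AX ((p & ~q) | p)) = {s : every successor in {s1, s2, s3, s4}} = {s0, s1, s3, s4}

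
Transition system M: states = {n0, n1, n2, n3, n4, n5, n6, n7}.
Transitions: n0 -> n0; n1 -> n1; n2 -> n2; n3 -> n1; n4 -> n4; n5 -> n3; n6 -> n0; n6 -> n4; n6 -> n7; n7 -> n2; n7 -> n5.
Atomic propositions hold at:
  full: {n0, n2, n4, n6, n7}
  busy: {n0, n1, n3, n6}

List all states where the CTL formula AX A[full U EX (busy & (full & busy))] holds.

{n0}

Sat(full & busy) = {n0, n6}
Sat(busy & (full & busy)) = {n0, n6}
Sat(EX (busy & (full & busy))) = {s : some successor in {n0, n6}} = {n0, n6}
A[full U EX (busy & (full & busy))]: least fixpoint, start Z0 = Sat(EX (busy & (full & busy))) = {n0, n6}, add states in Sat(full) with every successor in Z. Already a fixed point.
Sat(A[full U EX (busy & (full & busy))]) = {n0, n6}
Sat(AX A[full U EX (busy & (full & busy))]) = {s : every successor in {n0, n6}} = {n0}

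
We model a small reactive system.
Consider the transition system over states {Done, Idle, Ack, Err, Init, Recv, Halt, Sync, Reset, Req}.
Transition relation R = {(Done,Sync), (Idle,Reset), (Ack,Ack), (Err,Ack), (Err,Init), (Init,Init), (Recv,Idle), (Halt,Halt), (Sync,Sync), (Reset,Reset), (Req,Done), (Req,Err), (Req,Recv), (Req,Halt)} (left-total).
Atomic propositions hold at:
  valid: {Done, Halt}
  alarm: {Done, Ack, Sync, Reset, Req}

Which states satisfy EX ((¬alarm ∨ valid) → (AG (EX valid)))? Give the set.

Sat(¬alarm) = {Idle, Err, Init, Recv, Halt}
Sat(¬alarm ∨ valid) = {Done, Idle, Err, Init, Recv, Halt}
Sat(EX valid) = {s : some successor in {Done, Halt}} = {Halt, Req}
AG (EX valid): greatest fixpoint, start Z0 = {Halt, Req}, keep only states in Sat with every successor in Z. Z1 = {Halt}; fixed.
Sat(AG (EX valid)) = {Halt}
Sat((¬alarm ∨ valid) → (AG (EX valid))) = {Ack, Halt, Sync, Reset, Req}
Sat(EX ((¬alarm ∨ valid) → (AG (EX valid)))) = {s : some successor in {Ack, Halt, Sync, Reset, Req}} = {Done, Idle, Ack, Err, Halt, Sync, Reset, Req}

{Done, Idle, Ack, Err, Halt, Sync, Reset, Req}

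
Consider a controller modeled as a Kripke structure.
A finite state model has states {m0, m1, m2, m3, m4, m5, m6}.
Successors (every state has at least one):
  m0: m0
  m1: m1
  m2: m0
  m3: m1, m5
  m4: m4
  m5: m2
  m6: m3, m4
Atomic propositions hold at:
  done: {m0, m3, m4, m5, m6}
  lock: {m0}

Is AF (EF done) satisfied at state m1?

No

EF done: least fixpoint, start Z0 = {m0, m3, m4, m5, m6}, add states with some successor in Z. Z1 = {m0, m2, m3, m4, m5, m6}; fixed.
Sat(EF done) = {m0, m2, m3, m4, m5, m6}
AF (EF done): least fixpoint, start Z0 = {m0, m2, m3, m4, m5, m6}, add states with every successor in Z. Already a fixed point.
Sat(AF (EF done)) = {m0, m2, m3, m4, m5, m6}
m1 ∉ Sat(AF (EF done)) = {m0, m2, m3, m4, m5, m6}, so the formula does not hold at m1.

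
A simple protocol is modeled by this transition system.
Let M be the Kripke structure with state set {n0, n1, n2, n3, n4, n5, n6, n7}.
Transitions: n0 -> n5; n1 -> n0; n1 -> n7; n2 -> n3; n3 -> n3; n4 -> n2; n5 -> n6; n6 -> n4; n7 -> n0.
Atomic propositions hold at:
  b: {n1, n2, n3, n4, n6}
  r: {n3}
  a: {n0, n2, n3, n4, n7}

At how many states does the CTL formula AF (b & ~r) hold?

Sat(~r) = {n0, n1, n2, n4, n5, n6, n7}
Sat(b & ~r) = {n1, n2, n4, n6}
AF (b & ~r): least fixpoint, start Z0 = {n1, n2, n4, n6}, add states with every successor in Z. Z1 = {n1, n2, n4, n5, n6}; Z2 = {n0, n1, n2, n4, n5, n6}; Z3 = {n0, n1, n2, n4, n5, n6, n7}; fixed.
Sat(AF (b & ~r)) = {n0, n1, n2, n4, n5, n6, n7}
|Sat(AF (b & ~r))| = |{n0, n1, n2, n4, n5, n6, n7}| = 7.

7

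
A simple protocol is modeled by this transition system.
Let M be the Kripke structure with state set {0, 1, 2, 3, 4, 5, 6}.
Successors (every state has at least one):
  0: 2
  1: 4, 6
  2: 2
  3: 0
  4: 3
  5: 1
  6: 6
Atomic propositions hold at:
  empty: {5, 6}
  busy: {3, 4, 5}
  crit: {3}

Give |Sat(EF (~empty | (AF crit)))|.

Sat(~empty) = {0, 1, 2, 3, 4}
AF crit: least fixpoint, start Z0 = {3}, add states with every successor in Z. Z1 = {3, 4}; fixed.
Sat(AF crit) = {3, 4}
Sat(~empty | (AF crit)) = {0, 1, 2, 3, 4}
EF (~empty | (AF crit)): least fixpoint, start Z0 = {0, 1, 2, 3, 4}, add states with some successor in Z. Z1 = {0, 1, 2, 3, 4, 5}; fixed.
Sat(EF (~empty | (AF crit))) = {0, 1, 2, 3, 4, 5}
|Sat(EF (~empty | (AF crit)))| = |{0, 1, 2, 3, 4, 5}| = 6.

6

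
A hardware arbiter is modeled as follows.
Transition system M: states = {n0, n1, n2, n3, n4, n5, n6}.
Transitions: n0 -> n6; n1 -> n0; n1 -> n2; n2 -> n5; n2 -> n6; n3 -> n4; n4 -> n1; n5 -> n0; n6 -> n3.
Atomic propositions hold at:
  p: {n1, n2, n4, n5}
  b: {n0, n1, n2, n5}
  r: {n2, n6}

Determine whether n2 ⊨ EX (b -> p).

Sat(b -> p) = {n1, n2, n3, n4, n5, n6}
Sat(EX (b -> p)) = {s : some successor in {n1, n2, n3, n4, n5, n6}} = {n0, n1, n2, n3, n4, n6}
n2 ∈ Sat(EX (b -> p)) = {n0, n1, n2, n3, n4, n6}, so the formula holds at n2.

Yes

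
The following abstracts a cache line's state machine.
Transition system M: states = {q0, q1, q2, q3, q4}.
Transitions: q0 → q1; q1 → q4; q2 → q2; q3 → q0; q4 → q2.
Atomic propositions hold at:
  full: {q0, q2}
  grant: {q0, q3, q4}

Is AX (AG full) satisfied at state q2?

Yes

AG full: greatest fixpoint, start Z0 = {q0, q2}, keep only states in Sat with every successor in Z. Z1 = {q2}; fixed.
Sat(AG full) = {q2}
Sat(AX (AG full)) = {s : every successor in {q2}} = {q2, q4}
q2 ∈ Sat(AX (AG full)) = {q2, q4}, so the formula holds at q2.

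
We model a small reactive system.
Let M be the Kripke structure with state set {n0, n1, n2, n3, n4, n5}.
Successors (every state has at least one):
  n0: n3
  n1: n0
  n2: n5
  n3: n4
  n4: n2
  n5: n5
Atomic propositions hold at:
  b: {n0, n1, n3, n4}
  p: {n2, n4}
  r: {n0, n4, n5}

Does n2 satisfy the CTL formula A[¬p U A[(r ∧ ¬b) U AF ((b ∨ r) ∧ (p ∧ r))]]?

No

Sat(¬p) = {n0, n1, n3, n5}
Sat(¬b) = {n2, n5}
Sat(r ∧ ¬b) = {n5}
Sat(b ∨ r) = {n0, n1, n3, n4, n5}
Sat(p ∧ r) = {n4}
Sat((b ∨ r) ∧ (p ∧ r)) = {n4}
AF ((b ∨ r) ∧ (p ∧ r)): least fixpoint, start Z0 = {n4}, add states with every successor in Z. Z1 = {n3, n4}; Z2 = {n0, n3, n4}; Z3 = {n0, n1, n3, n4}; fixed.
Sat(AF ((b ∨ r) ∧ (p ∧ r))) = {n0, n1, n3, n4}
A[(r ∧ ¬b) U AF ((b ∨ r) ∧ (p ∧ r))]: least fixpoint, start Z0 = Sat(AF ((b ∨ r) ∧ (p ∧ r))) = {n0, n1, n3, n4}, add states in Sat(r ∧ ¬b) with every successor in Z. Already a fixed point.
Sat(A[(r ∧ ¬b) U AF ((b ∨ r) ∧ (p ∧ r))]) = {n0, n1, n3, n4}
A[¬p U A[(r ∧ ¬b) U AF ((b ∨ r) ∧ (p ∧ r))]]: least fixpoint, start Z0 = Sat(A[(r ∧ ¬b) U AF ((b ∨ r) ∧ (p ∧ r))]) = {n0, n1, n3, n4}, add states in Sat(¬p) with every successor in Z. Already a fixed point.
Sat(A[¬p U A[(r ∧ ¬b) U AF ((b ∨ r) ∧ (p ∧ r))]]) = {n0, n1, n3, n4}
n2 ∉ Sat(A[¬p U A[(r ∧ ¬b) U AF ((b ∨ r) ∧ (p ∧ r))]]) = {n0, n1, n3, n4}, so the formula does not hold at n2.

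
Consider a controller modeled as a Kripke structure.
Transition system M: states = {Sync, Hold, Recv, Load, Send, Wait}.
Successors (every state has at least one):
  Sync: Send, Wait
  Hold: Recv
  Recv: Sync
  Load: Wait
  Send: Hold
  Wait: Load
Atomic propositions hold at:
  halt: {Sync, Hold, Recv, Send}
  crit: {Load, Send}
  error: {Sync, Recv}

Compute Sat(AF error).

AF error: least fixpoint, start Z0 = {Sync, Recv}, add states with every successor in Z. Z1 = {Sync, Hold, Recv}; Z2 = {Sync, Hold, Recv, Send}; fixed.
Sat(AF error) = {Sync, Hold, Recv, Send}

{Sync, Hold, Recv, Send}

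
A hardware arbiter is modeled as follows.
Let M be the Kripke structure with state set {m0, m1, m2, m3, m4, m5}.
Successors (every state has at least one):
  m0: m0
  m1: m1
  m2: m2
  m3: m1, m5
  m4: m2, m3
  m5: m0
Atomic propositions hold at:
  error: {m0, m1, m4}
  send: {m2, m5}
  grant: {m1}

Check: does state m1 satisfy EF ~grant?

No

Sat(~grant) = {m0, m2, m3, m4, m5}
EF ~grant: least fixpoint, start Z0 = {m0, m2, m3, m4, m5}, add states with some successor in Z. Already a fixed point.
Sat(EF ~grant) = {m0, m2, m3, m4, m5}
m1 ∉ Sat(EF ~grant) = {m0, m2, m3, m4, m5}, so the formula does not hold at m1.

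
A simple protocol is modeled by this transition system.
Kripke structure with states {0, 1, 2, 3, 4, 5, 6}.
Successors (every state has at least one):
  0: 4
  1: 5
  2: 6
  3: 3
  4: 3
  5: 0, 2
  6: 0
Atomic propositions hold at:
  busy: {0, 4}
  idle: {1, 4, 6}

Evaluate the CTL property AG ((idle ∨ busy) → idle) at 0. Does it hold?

No

Sat(idle ∨ busy) = {0, 1, 4, 6}
Sat((idle ∨ busy) → idle) = {1, 2, 3, 4, 5, 6}
AG ((idle ∨ busy) → idle): greatest fixpoint, start Z0 = {1, 2, 3, 4, 5, 6}, keep only states in Sat with every successor in Z. Z1 = {1, 2, 3, 4}; Z2 = {3, 4}; fixed.
Sat(AG ((idle ∨ busy) → idle)) = {3, 4}
0 ∉ Sat(AG ((idle ∨ busy) → idle)) = {3, 4}, so the formula does not hold at 0.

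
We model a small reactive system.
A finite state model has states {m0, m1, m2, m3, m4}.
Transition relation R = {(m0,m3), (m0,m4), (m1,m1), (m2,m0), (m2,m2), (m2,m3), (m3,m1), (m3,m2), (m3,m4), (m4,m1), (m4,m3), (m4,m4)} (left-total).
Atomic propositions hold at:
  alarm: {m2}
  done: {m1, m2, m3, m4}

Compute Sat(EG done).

EG done: greatest fixpoint, start Z0 = {m1, m2, m3, m4}, keep only states in Sat with some successor in Z. Already a fixed point.
Sat(EG done) = {m1, m2, m3, m4}

{m1, m2, m3, m4}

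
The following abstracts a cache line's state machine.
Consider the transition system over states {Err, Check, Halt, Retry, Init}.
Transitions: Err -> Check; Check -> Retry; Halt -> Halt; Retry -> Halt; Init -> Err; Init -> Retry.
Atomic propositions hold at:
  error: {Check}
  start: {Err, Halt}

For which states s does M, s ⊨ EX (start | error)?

{Err, Halt, Retry, Init}

Sat(start | error) = {Err, Check, Halt}
Sat(EX (start | error)) = {s : some successor in {Err, Check, Halt}} = {Err, Halt, Retry, Init}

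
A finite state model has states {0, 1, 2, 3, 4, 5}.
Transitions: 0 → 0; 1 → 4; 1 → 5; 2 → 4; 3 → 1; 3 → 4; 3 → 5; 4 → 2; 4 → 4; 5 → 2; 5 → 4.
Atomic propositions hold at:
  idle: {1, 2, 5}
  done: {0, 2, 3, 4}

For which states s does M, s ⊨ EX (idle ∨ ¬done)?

{1, 3, 4, 5}

Sat(¬done) = {1, 5}
Sat(idle ∨ ¬done) = {1, 2, 5}
Sat(EX (idle ∨ ¬done)) = {s : some successor in {1, 2, 5}} = {1, 3, 4, 5}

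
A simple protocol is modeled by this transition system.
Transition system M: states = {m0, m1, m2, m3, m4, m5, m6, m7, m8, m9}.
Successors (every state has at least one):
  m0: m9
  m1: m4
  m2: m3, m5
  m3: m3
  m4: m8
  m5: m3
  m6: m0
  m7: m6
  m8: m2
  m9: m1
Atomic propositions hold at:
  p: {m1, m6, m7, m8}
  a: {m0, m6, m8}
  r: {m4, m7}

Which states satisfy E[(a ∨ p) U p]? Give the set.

{m1, m6, m7, m8}

Sat(a ∨ p) = {m0, m1, m6, m7, m8}
E[(a ∨ p) U p]: least fixpoint, start Z0 = Sat(p) = {m1, m6, m7, m8}, add states in Sat(a ∨ p) with some successor in Z. Already a fixed point.
Sat(E[(a ∨ p) U p]) = {m1, m6, m7, m8}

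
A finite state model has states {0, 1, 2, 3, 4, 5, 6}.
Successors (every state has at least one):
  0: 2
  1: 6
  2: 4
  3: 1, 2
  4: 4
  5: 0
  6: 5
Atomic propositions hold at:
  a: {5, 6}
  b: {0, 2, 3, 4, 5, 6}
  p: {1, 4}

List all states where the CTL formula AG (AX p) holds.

Sat(AX p) = {s : every successor in {1, 4}} = {2, 4}
AG (AX p): greatest fixpoint, start Z0 = {2, 4}, keep only states in Sat with every successor in Z. Already a fixed point.
Sat(AG (AX p)) = {2, 4}

{2, 4}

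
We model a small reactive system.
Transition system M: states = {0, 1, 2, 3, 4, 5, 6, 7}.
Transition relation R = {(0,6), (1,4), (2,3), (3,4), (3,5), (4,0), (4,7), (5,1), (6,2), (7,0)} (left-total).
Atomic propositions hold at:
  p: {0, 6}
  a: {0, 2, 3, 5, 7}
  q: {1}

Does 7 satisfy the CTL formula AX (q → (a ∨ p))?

Yes

Sat(a ∨ p) = {0, 2, 3, 5, 6, 7}
Sat(q → (a ∨ p)) = {0, 2, 3, 4, 5, 6, 7}
Sat(AX (q → (a ∨ p))) = {s : every successor in {0, 2, 3, 4, 5, 6, 7}} = {0, 1, 2, 3, 4, 6, 7}
7 ∈ Sat(AX (q → (a ∨ p))) = {0, 1, 2, 3, 4, 6, 7}, so the formula holds at 7.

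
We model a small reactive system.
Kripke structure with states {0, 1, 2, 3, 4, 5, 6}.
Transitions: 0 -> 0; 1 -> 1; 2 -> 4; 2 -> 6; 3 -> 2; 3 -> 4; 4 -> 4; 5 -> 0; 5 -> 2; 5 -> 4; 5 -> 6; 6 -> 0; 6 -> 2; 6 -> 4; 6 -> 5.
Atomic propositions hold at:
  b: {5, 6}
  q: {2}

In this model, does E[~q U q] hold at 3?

Yes

Sat(~q) = {0, 1, 3, 4, 5, 6}
E[~q U q]: least fixpoint, start Z0 = Sat(q) = {2}, add states in Sat(~q) with some successor in Z. Z1 = {2, 3, 5, 6}; fixed.
Sat(E[~q U q]) = {2, 3, 5, 6}
3 ∈ Sat(E[~q U q]) = {2, 3, 5, 6}, so the formula holds at 3.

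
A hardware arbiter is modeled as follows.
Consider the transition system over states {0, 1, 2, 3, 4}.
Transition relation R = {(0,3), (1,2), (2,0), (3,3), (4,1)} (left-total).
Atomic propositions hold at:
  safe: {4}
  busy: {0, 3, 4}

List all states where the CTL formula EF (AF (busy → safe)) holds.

Sat(busy → safe) = {1, 2, 4}
AF (busy → safe): least fixpoint, start Z0 = {1, 2, 4}, add states with every successor in Z. Already a fixed point.
Sat(AF (busy → safe)) = {1, 2, 4}
EF (AF (busy → safe)): least fixpoint, start Z0 = {1, 2, 4}, add states with some successor in Z. Already a fixed point.
Sat(EF (AF (busy → safe))) = {1, 2, 4}

{1, 2, 4}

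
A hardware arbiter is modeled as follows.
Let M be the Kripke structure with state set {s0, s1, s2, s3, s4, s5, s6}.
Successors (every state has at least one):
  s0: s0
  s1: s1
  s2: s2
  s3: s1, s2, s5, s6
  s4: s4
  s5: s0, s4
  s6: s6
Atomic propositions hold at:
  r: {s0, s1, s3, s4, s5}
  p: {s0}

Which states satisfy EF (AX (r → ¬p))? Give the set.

{s1, s2, s3, s4, s5, s6}

Sat(¬p) = {s1, s2, s3, s4, s5, s6}
Sat(r → ¬p) = {s1, s2, s3, s4, s5, s6}
Sat(AX (r → ¬p)) = {s : every successor in {s1, s2, s3, s4, s5, s6}} = {s1, s2, s3, s4, s6}
EF (AX (r → ¬p)): least fixpoint, start Z0 = {s1, s2, s3, s4, s6}, add states with some successor in Z. Z1 = {s1, s2, s3, s4, s5, s6}; fixed.
Sat(EF (AX (r → ¬p))) = {s1, s2, s3, s4, s5, s6}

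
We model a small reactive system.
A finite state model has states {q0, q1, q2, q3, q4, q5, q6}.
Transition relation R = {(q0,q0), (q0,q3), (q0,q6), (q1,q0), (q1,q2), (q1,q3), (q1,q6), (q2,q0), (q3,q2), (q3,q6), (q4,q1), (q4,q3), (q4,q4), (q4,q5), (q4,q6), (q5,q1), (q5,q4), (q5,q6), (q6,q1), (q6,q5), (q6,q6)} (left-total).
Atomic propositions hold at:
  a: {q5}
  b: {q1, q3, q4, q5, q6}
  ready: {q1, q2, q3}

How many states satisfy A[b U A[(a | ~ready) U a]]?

1

Sat(~ready) = {q0, q4, q5, q6}
Sat(a | ~ready) = {q0, q4, q5, q6}
A[(a | ~ready) U a]: least fixpoint, start Z0 = Sat(a) = {q5}, add states in Sat(a | ~ready) with every successor in Z. Already a fixed point.
Sat(A[(a | ~ready) U a]) = {q5}
A[b U A[(a | ~ready) U a]]: least fixpoint, start Z0 = Sat(A[(a | ~ready) U a]) = {q5}, add states in Sat(b) with every successor in Z. Already a fixed point.
Sat(A[b U A[(a | ~ready) U a]]) = {q5}
|Sat(A[b U A[(a | ~ready) U a]])| = |{q5}| = 1.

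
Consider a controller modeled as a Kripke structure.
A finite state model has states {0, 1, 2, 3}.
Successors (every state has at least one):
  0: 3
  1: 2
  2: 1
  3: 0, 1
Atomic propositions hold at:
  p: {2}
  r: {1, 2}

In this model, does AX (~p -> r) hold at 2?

Sat(~p) = {0, 1, 3}
Sat(~p -> r) = {1, 2}
Sat(AX (~p -> r)) = {s : every successor in {1, 2}} = {1, 2}
2 ∈ Sat(AX (~p -> r)) = {1, 2}, so the formula holds at 2.

Yes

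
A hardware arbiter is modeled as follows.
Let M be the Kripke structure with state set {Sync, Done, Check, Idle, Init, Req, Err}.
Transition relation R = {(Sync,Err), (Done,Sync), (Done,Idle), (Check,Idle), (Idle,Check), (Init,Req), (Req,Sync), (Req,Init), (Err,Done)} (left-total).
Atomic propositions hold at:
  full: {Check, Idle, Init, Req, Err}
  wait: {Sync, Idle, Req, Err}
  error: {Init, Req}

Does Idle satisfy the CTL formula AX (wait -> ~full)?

Sat(~full) = {Sync, Done}
Sat(wait -> ~full) = {Sync, Done, Check, Init}
Sat(AX (wait -> ~full)) = {s : every successor in {Sync, Done, Check, Init}} = {Idle, Req, Err}
Idle ∈ Sat(AX (wait -> ~full)) = {Idle, Req, Err}, so the formula holds at Idle.

Yes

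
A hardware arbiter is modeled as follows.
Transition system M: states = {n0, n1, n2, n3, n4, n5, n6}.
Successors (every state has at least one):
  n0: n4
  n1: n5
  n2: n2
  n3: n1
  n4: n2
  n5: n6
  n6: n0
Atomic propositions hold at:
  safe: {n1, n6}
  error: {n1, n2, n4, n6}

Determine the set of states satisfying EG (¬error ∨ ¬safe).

Sat(¬error) = {n0, n3, n5}
Sat(¬safe) = {n0, n2, n3, n4, n5}
Sat(¬error ∨ ¬safe) = {n0, n2, n3, n4, n5}
EG (¬error ∨ ¬safe): greatest fixpoint, start Z0 = {n0, n2, n3, n4, n5}, keep only states in Sat with some successor in Z. Z1 = {n0, n2, n4}; fixed.
Sat(EG (¬error ∨ ¬safe)) = {n0, n2, n4}

{n0, n2, n4}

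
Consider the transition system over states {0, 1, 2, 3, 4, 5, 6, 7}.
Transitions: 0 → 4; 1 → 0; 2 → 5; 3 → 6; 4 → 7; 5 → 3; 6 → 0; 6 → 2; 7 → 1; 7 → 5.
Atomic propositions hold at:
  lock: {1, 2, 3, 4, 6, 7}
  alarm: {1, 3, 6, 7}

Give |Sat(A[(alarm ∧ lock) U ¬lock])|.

Sat(alarm ∧ lock) = {1, 3, 6, 7}
Sat(¬lock) = {0, 5}
A[(alarm ∧ lock) U ¬lock]: least fixpoint, start Z0 = Sat(¬lock) = {0, 5}, add states in Sat(alarm ∧ lock) with every successor in Z. Z1 = {0, 1, 5}; Z2 = {0, 1, 5, 7}; fixed.
Sat(A[(alarm ∧ lock) U ¬lock]) = {0, 1, 5, 7}
|Sat(A[(alarm ∧ lock) U ¬lock])| = |{0, 1, 5, 7}| = 4.

4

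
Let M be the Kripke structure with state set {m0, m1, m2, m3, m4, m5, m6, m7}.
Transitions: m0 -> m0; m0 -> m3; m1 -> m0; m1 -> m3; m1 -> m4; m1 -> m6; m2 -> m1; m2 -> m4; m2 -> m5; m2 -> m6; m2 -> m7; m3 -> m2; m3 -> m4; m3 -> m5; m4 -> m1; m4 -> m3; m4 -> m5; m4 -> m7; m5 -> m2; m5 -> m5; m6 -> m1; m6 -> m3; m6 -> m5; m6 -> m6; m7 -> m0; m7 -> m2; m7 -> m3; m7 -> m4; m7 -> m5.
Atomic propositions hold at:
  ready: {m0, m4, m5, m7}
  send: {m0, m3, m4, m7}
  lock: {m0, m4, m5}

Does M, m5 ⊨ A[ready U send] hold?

No

A[ready U send]: least fixpoint, start Z0 = Sat(send) = {m0, m3, m4, m7}, add states in Sat(ready) with every successor in Z. Already a fixed point.
Sat(A[ready U send]) = {m0, m3, m4, m7}
m5 ∉ Sat(A[ready U send]) = {m0, m3, m4, m7}, so the formula does not hold at m5.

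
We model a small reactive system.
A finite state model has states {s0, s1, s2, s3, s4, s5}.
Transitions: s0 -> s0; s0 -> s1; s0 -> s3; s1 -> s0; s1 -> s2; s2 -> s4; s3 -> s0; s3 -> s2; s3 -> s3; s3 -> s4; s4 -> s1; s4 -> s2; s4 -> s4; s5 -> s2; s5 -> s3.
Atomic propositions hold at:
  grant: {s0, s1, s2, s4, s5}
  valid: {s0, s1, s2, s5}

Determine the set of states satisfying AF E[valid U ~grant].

Sat(~grant) = {s3}
E[valid U ~grant]: least fixpoint, start Z0 = Sat(~grant) = {s3}, add states in Sat(valid) with some successor in Z. Z1 = {s0, s3, s5}; Z2 = {s0, s1, s3, s5}; fixed.
Sat(E[valid U ~grant]) = {s0, s1, s3, s5}
AF E[valid U ~grant]: least fixpoint, start Z0 = {s0, s1, s3, s5}, add states with every successor in Z. Already a fixed point.
Sat(AF E[valid U ~grant]) = {s0, s1, s3, s5}

{s0, s1, s3, s5}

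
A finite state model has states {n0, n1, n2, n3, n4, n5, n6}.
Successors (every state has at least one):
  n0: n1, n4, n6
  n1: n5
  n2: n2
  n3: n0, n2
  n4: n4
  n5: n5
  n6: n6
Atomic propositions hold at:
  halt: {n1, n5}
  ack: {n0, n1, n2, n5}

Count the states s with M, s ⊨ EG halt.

2

EG halt: greatest fixpoint, start Z0 = {n1, n5}, keep only states in Sat with some successor in Z. Already a fixed point.
Sat(EG halt) = {n1, n5}
|Sat(EG halt)| = |{n1, n5}| = 2.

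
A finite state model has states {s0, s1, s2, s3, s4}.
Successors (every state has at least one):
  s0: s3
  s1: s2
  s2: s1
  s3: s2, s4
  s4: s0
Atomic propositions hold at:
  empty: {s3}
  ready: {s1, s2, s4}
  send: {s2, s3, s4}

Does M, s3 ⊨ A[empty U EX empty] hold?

Sat(EX empty) = {s : some successor in {s3}} = {s0}
A[empty U EX empty]: least fixpoint, start Z0 = Sat(EX empty) = {s0}, add states in Sat(empty) with every successor in Z. Already a fixed point.
Sat(A[empty U EX empty]) = {s0}
s3 ∉ Sat(A[empty U EX empty]) = {s0}, so the formula does not hold at s3.

No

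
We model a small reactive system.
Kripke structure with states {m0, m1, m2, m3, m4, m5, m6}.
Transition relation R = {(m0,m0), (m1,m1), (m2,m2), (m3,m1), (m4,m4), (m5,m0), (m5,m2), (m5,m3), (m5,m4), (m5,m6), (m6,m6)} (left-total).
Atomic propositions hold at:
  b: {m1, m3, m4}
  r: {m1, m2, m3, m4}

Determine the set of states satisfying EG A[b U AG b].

{m1, m3, m4}

AG b: greatest fixpoint, start Z0 = {m1, m3, m4}, keep only states in Sat with every successor in Z. Already a fixed point.
Sat(AG b) = {m1, m3, m4}
A[b U AG b]: least fixpoint, start Z0 = Sat(AG b) = {m1, m3, m4}, add states in Sat(b) with every successor in Z. Already a fixed point.
Sat(A[b U AG b]) = {m1, m3, m4}
EG A[b U AG b]: greatest fixpoint, start Z0 = {m1, m3, m4}, keep only states in Sat with some successor in Z. Already a fixed point.
Sat(EG A[b U AG b]) = {m1, m3, m4}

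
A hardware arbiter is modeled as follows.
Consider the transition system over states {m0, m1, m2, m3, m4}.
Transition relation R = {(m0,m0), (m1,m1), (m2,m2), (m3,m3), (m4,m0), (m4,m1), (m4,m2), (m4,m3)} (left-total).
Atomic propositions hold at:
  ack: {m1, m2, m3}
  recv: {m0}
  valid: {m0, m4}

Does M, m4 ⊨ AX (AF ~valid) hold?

Sat(~valid) = {m1, m2, m3}
AF ~valid: least fixpoint, start Z0 = {m1, m2, m3}, add states with every successor in Z. Already a fixed point.
Sat(AF ~valid) = {m1, m2, m3}
Sat(AX (AF ~valid)) = {s : every successor in {m1, m2, m3}} = {m1, m2, m3}
m4 ∉ Sat(AX (AF ~valid)) = {m1, m2, m3}, so the formula does not hold at m4.

No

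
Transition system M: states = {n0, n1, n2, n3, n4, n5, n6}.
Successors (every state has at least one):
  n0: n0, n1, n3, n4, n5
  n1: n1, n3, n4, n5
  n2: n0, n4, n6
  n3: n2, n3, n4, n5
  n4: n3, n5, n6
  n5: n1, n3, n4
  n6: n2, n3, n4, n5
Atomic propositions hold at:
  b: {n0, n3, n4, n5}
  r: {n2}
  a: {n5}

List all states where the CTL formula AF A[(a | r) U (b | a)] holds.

{n0, n3, n4, n5}

Sat(a | r) = {n2, n5}
Sat(b | a) = {n0, n3, n4, n5}
A[(a | r) U (b | a)]: least fixpoint, start Z0 = Sat((b | a)) = {n0, n3, n4, n5}, add states in Sat(a | r) with every successor in Z. Already a fixed point.
Sat(A[(a | r) U (b | a)]) = {n0, n3, n4, n5}
AF A[(a | r) U (b | a)]: least fixpoint, start Z0 = {n0, n3, n4, n5}, add states with every successor in Z. Already a fixed point.
Sat(AF A[(a | r) U (b | a)]) = {n0, n3, n4, n5}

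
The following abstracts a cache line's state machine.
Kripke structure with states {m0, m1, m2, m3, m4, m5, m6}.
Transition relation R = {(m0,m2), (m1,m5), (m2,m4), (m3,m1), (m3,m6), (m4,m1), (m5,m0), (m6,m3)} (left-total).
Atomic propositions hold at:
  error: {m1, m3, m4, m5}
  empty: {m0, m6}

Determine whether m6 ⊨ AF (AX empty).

No

Sat(AX empty) = {s : every successor in {m0, m6}} = {m5}
AF (AX empty): least fixpoint, start Z0 = {m5}, add states with every successor in Z. Z1 = {m1, m5}; Z2 = {m1, m4, m5}; Z3 = {m1, m2, m4, m5}; Z4 = {m0, m1, m2, m4, m5}; fixed.
Sat(AF (AX empty)) = {m0, m1, m2, m4, m5}
m6 ∉ Sat(AF (AX empty)) = {m0, m1, m2, m4, m5}, so the formula does not hold at m6.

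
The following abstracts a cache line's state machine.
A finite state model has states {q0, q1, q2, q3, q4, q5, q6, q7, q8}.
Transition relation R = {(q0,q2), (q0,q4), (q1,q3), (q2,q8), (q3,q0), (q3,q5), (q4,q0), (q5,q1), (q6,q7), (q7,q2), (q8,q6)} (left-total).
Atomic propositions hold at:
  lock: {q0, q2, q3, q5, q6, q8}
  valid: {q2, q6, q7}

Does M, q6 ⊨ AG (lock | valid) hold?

Sat(lock | valid) = {q0, q2, q3, q5, q6, q7, q8}
AG (lock | valid): greatest fixpoint, start Z0 = {q0, q2, q3, q5, q6, q7, q8}, keep only states in Sat with every successor in Z. Z1 = {q2, q3, q6, q7, q8}; Z2 = {q2, q6, q7, q8}; fixed.
Sat(AG (lock | valid)) = {q2, q6, q7, q8}
q6 ∈ Sat(AG (lock | valid)) = {q2, q6, q7, q8}, so the formula holds at q6.

Yes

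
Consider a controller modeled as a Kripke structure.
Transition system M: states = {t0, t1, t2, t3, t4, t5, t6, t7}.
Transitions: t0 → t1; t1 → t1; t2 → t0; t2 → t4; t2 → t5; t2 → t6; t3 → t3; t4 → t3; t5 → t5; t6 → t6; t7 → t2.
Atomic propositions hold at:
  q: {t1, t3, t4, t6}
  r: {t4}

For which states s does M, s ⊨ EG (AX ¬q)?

Sat(¬q) = {t0, t2, t5, t7}
Sat(AX ¬q) = {s : every successor in {t0, t2, t5, t7}} = {t5, t7}
EG (AX ¬q): greatest fixpoint, start Z0 = {t5, t7}, keep only states in Sat with some successor in Z. Z1 = {t5}; fixed.
Sat(EG (AX ¬q)) = {t5}

{t5}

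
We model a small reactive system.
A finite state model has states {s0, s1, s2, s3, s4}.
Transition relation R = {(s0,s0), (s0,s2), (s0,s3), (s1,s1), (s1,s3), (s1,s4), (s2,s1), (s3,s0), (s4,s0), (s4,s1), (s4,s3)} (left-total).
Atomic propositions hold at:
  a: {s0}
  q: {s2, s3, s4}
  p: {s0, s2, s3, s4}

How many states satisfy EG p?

3

EG p: greatest fixpoint, start Z0 = {s0, s2, s3, s4}, keep only states in Sat with some successor in Z. Z1 = {s0, s3, s4}; fixed.
Sat(EG p) = {s0, s3, s4}
|Sat(EG p)| = |{s0, s3, s4}| = 3.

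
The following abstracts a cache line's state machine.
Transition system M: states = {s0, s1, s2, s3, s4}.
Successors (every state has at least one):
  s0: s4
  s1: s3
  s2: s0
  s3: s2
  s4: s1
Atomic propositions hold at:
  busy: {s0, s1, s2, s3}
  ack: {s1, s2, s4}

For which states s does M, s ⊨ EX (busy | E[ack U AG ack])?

AG ack: greatest fixpoint, start Z0 = {s1, s2, s4}, keep only states in Sat with every successor in Z. Z1 = {s4}; Z2 = ∅; fixed.
Sat(AG ack) = ∅
E[ack U AG ack]: least fixpoint, start Z0 = Sat(AG ack) = ∅, add states in Sat(ack) with some successor in Z. Already a fixed point.
Sat(E[ack U AG ack]) = ∅
Sat(busy | E[ack U AG ack]) = {s0, s1, s2, s3}
Sat(EX (busy | E[ack U AG ack])) = {s : some successor in {s0, s1, s2, s3}} = {s1, s2, s3, s4}

{s1, s2, s3, s4}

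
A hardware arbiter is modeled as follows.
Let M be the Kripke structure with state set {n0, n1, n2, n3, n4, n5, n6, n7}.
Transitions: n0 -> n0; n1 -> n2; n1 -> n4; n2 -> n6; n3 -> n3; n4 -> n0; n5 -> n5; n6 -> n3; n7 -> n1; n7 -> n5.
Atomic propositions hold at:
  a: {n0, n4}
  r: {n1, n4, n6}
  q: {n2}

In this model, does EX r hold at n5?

Sat(EX r) = {s : some successor in {n1, n4, n6}} = {n1, n2, n7}
n5 ∉ Sat(EX r) = {n1, n2, n7}, so the formula does not hold at n5.

No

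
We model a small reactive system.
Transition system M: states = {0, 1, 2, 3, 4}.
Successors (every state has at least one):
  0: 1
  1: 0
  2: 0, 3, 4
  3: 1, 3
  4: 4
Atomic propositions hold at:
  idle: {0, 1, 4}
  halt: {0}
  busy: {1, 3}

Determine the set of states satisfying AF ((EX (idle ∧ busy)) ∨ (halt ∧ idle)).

Sat(idle ∧ busy) = {1}
Sat(EX (idle ∧ busy)) = {s : some successor in {1}} = {0, 3}
Sat(halt ∧ idle) = {0}
Sat((EX (idle ∧ busy)) ∨ (halt ∧ idle)) = {0, 3}
AF ((EX (idle ∧ busy)) ∨ (halt ∧ idle)): least fixpoint, start Z0 = {0, 3}, add states with every successor in Z. Z1 = {0, 1, 3}; fixed.
Sat(AF ((EX (idle ∧ busy)) ∨ (halt ∧ idle))) = {0, 1, 3}

{0, 1, 3}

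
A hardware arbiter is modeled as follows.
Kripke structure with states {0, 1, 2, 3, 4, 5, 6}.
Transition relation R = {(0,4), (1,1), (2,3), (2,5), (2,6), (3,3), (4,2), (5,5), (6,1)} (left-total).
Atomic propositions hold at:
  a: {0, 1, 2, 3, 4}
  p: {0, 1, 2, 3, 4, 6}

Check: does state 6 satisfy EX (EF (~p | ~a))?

No

Sat(~p) = {5}
Sat(~a) = {5, 6}
Sat(~p | ~a) = {5, 6}
EF (~p | ~a): least fixpoint, start Z0 = {5, 6}, add states with some successor in Z. Z1 = {2, 5, 6}; Z2 = {2, 4, 5, 6}; Z3 = {0, 2, 4, 5, 6}; fixed.
Sat(EF (~p | ~a)) = {0, 2, 4, 5, 6}
Sat(EX (EF (~p | ~a))) = {s : some successor in {0, 2, 4, 5, 6}} = {0, 2, 4, 5}
6 ∉ Sat(EX (EF (~p | ~a))) = {0, 2, 4, 5}, so the formula does not hold at 6.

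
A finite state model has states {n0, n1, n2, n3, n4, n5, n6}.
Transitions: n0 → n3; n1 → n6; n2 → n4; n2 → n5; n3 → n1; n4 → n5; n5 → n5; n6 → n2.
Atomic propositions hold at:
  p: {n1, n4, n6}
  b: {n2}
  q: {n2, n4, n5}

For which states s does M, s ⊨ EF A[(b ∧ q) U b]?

{n0, n1, n2, n3, n6}

Sat(b ∧ q) = {n2}
A[(b ∧ q) U b]: least fixpoint, start Z0 = Sat(b) = {n2}, add states in Sat(b ∧ q) with every successor in Z. Already a fixed point.
Sat(A[(b ∧ q) U b]) = {n2}
EF A[(b ∧ q) U b]: least fixpoint, start Z0 = {n2}, add states with some successor in Z. Z1 = {n2, n6}; Z2 = {n1, n2, n6}; Z3 = {n1, n2, n3, n6}; Z4 = {n0, n1, n2, n3, n6}; fixed.
Sat(EF A[(b ∧ q) U b]) = {n0, n1, n2, n3, n6}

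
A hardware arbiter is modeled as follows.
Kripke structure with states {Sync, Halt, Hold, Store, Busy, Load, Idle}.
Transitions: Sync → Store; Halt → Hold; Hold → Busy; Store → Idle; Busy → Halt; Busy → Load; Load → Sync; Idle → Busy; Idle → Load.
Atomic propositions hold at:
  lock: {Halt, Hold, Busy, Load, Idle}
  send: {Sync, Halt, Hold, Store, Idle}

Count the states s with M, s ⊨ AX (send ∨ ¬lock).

4

Sat(¬lock) = {Sync, Store}
Sat(send ∨ ¬lock) = {Sync, Halt, Hold, Store, Idle}
Sat(AX (send ∨ ¬lock)) = {s : every successor in {Sync, Halt, Hold, Store, Idle}} = {Sync, Halt, Store, Load}
|Sat(AX (send ∨ ¬lock))| = |{Sync, Halt, Store, Load}| = 4.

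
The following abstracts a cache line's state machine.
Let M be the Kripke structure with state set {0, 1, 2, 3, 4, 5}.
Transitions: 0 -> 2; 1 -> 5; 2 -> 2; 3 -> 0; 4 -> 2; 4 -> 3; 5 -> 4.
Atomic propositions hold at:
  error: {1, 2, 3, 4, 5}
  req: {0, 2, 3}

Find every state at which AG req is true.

{0, 2, 3}

AG req: greatest fixpoint, start Z0 = {0, 2, 3}, keep only states in Sat with every successor in Z. Already a fixed point.
Sat(AG req) = {0, 2, 3}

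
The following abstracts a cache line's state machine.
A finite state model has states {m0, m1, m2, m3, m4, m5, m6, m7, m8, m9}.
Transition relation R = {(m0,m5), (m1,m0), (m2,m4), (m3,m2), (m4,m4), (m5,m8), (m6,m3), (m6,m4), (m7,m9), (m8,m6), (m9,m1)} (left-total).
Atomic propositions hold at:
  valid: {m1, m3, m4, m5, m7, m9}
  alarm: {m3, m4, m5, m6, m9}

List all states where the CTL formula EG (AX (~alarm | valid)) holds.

Sat(~alarm) = {m0, m1, m2, m7, m8}
Sat(~alarm | valid) = {m0, m1, m2, m3, m4, m5, m7, m8, m9}
Sat(AX (~alarm | valid)) = {s : every successor in {m0, m1, m2, m3, m4, m5, m7, m8, m9}} = {m0, m1, m2, m3, m4, m5, m6, m7, m9}
EG (AX (~alarm | valid)): greatest fixpoint, start Z0 = {m0, m1, m2, m3, m4, m5, m6, m7, m9}, keep only states in Sat with some successor in Z. Z1 = {m0, m1, m2, m3, m4, m6, m7, m9}; Z2 = {m1, m2, m3, m4, m6, m7, m9}; Z3 = {m2, m3, m4, m6, m7, m9}; Z4 = {m2, m3, m4, m6, m7}; Z5 = {m2, m3, m4, m6}; fixed.
Sat(EG (AX (~alarm | valid))) = {m2, m3, m4, m6}

{m2, m3, m4, m6}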